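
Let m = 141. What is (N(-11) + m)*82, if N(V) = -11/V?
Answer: 11644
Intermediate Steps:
(N(-11) + m)*82 = (-11/(-11) + 141)*82 = (-11*(-1/11) + 141)*82 = (1 + 141)*82 = 142*82 = 11644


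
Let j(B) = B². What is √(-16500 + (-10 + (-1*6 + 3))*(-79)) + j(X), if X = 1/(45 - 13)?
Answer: 1/1024 + I*√15473 ≈ 0.00097656 + 124.39*I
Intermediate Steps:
X = 1/32 ≈ 0.031250
√(-16500 + (-10 + (-1*6 + 3))*(-79)) + j(X) = √(-16500 + (-10 + (-1*6 + 3))*(-79)) + (1/32)² = √(-16500 + (-10 + (-6 + 3))*(-79)) + 1/1024 = √(-16500 + (-10 - 3)*(-79)) + 1/1024 = √(-16500 - 13*(-79)) + 1/1024 = √(-16500 + 1027) + 1/1024 = √(-15473) + 1/1024 = I*√15473 + 1/1024 = 1/1024 + I*√15473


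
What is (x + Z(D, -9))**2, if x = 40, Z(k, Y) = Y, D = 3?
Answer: 961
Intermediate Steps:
(x + Z(D, -9))**2 = (40 - 9)**2 = 31**2 = 961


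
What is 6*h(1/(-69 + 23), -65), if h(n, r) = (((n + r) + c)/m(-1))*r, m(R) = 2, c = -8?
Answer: 655005/46 ≈ 14239.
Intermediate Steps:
h(n, r) = r*(-4 + n/2 + r/2) (h(n, r) = (((n + r) - 8)/2)*r = ((-8 + n + r)*(1/2))*r = (-4 + n/2 + r/2)*r = r*(-4 + n/2 + r/2))
6*h(1/(-69 + 23), -65) = 6*((1/2)*(-65)*(-8 + 1/(-69 + 23) - 65)) = 6*((1/2)*(-65)*(-8 + 1/(-46) - 65)) = 6*((1/2)*(-65)*(-8 - 1/46 - 65)) = 6*((1/2)*(-65)*(-3359/46)) = 6*(218335/92) = 655005/46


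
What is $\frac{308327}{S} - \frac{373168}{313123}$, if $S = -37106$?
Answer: $- \frac{110391047029}{11618742038} \approx -9.5011$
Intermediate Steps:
$\frac{308327}{S} - \frac{373168}{313123} = \frac{308327}{-37106} - \frac{373168}{313123} = 308327 \left(- \frac{1}{37106}\right) - \frac{373168}{313123} = - \frac{308327}{37106} - \frac{373168}{313123} = - \frac{110391047029}{11618742038}$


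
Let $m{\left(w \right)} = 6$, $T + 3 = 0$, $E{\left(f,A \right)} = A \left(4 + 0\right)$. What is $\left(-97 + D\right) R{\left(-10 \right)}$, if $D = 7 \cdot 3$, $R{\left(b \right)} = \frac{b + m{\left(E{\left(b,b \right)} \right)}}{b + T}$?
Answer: $- \frac{304}{13} \approx -23.385$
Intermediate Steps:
$E{\left(f,A \right)} = 4 A$ ($E{\left(f,A \right)} = A 4 = 4 A$)
$T = -3$ ($T = -3 + 0 = -3$)
$R{\left(b \right)} = \frac{6 + b}{-3 + b}$ ($R{\left(b \right)} = \frac{b + 6}{b - 3} = \frac{6 + b}{-3 + b}$)
$D = 21$
$\left(-97 + D\right) R{\left(-10 \right)} = \left(-97 + 21\right) \frac{6 - 10}{-3 - 10} = - 76 \frac{1}{-13} \left(-4\right) = - 76 \left(\left(- \frac{1}{13}\right) \left(-4\right)\right) = \left(-76\right) \frac{4}{13} = - \frac{304}{13}$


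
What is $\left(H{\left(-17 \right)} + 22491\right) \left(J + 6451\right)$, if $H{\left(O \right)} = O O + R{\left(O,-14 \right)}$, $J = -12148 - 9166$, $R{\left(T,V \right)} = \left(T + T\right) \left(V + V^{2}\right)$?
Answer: $-246606896$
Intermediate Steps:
$R{\left(T,V \right)} = 2 T \left(V + V^{2}\right)$
$J = -21314$
$H{\left(O \right)} = O^{2} + 364 O$ ($H{\left(O \right)} = O O + 2 O \left(-14\right) \left(1 - 14\right) = O^{2} + 2 O \left(-14\right) \left(-13\right) = O^{2} + 364 O$)
$\left(H{\left(-17 \right)} + 22491\right) \left(J + 6451\right) = \left(- 17 \left(364 - 17\right) + 22491\right) \left(-21314 + 6451\right) = \left(\left(-17\right) 347 + 22491\right) \left(-14863\right) = \left(-5899 + 22491\right) \left(-14863\right) = 16592 \left(-14863\right) = -246606896$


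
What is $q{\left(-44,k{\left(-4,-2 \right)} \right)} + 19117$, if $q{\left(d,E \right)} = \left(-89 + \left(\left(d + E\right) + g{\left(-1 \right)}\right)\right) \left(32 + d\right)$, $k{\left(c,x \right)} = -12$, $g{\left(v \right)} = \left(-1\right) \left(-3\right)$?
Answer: $20821$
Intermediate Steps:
$g{\left(v \right)} = 3$
$q{\left(d,E \right)} = \left(32 + d\right) \left(-86 + E + d\right)$ ($q{\left(d,E \right)} = \left(-89 + \left(\left(d + E\right) + 3\right)\right) \left(32 + d\right) = \left(-89 + \left(\left(E + d\right) + 3\right)\right) \left(32 + d\right) = \left(-89 + \left(3 + E + d\right)\right) \left(32 + d\right) = \left(-86 + E + d\right) \left(32 + d\right) = \left(32 + d\right) \left(-86 + E + d\right)$)
$q{\left(-44,k{\left(-4,-2 \right)} \right)} + 19117 = \left(-2752 + \left(-44\right)^{2} - -2376 + 32 \left(-12\right) - -528\right) + 19117 = \left(-2752 + 1936 + 2376 - 384 + 528\right) + 19117 = 1704 + 19117 = 20821$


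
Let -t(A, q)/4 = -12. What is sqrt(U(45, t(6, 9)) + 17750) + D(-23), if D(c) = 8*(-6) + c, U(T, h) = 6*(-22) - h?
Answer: -71 + sqrt(17570) ≈ 61.552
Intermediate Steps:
t(A, q) = 48 (t(A, q) = -4*(-12) = 48)
U(T, h) = -132 - h
D(c) = -48 + c
sqrt(U(45, t(6, 9)) + 17750) + D(-23) = sqrt((-132 - 1*48) + 17750) + (-48 - 23) = sqrt((-132 - 48) + 17750) - 71 = sqrt(-180 + 17750) - 71 = sqrt(17570) - 71 = -71 + sqrt(17570)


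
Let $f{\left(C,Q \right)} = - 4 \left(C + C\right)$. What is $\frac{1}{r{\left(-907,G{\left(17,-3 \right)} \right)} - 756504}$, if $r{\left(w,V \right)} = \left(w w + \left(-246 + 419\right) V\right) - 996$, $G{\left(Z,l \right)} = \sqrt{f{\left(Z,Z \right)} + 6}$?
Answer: $\frac{65149}{4248282971} - \frac{173 i \sqrt{130}}{4248282971} \approx 1.5335 \cdot 10^{-5} - 4.6431 \cdot 10^{-7} i$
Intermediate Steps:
$f{\left(C,Q \right)} = - 8 C$ ($f{\left(C,Q \right)} = - 4 \cdot 2 C = - 8 C$)
$G{\left(Z,l \right)} = \sqrt{6 - 8 Z}$ ($G{\left(Z,l \right)} = \sqrt{- 8 Z + 6} = \sqrt{6 - 8 Z}$)
$r{\left(w,V \right)} = -996 + w^{2} + 173 V$ ($r{\left(w,V \right)} = \left(w^{2} + 173 V\right) - 996 = -996 + w^{2} + 173 V$)
$\frac{1}{r{\left(-907,G{\left(17,-3 \right)} \right)} - 756504} = \frac{1}{\left(-996 + \left(-907\right)^{2} + 173 \sqrt{6 - 136}\right) - 756504} = \frac{1}{\left(-996 + 822649 + 173 \sqrt{6 - 136}\right) - 756504} = \frac{1}{\left(-996 + 822649 + 173 \sqrt{-130}\right) - 756504} = \frac{1}{\left(-996 + 822649 + 173 i \sqrt{130}\right) - 756504} = \frac{1}{\left(821653 + 173 i \sqrt{130}\right) - 756504} = \frac{1}{65149 + 173 i \sqrt{130}}$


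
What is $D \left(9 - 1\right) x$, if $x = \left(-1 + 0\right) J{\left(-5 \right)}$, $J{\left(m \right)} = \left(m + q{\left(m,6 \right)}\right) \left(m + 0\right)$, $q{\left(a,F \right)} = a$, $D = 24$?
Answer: $-9600$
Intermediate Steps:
$J{\left(m \right)} = 2 m^{2}$ ($J{\left(m \right)} = \left(m + m\right) \left(m + 0\right) = 2 m m = 2 m^{2}$)
$x = -50$ ($x = \left(-1 + 0\right) 2 \left(-5\right)^{2} = - 2 \cdot 25 = \left(-1\right) 50 = -50$)
$D \left(9 - 1\right) x = 24 \left(9 - 1\right) \left(-50\right) = 24 \cdot 8 \left(-50\right) = 192 \left(-50\right) = -9600$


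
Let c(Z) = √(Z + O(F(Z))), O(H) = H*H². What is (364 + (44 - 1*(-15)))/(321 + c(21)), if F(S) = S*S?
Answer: -45261/28554367 + 141*√85766142/28554367 ≈ 0.044145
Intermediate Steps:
F(S) = S²
O(H) = H³
c(Z) = √(Z + Z⁶) (c(Z) = √(Z + (Z²)³) = √(Z + Z⁶))
(364 + (44 - 1*(-15)))/(321 + c(21)) = (364 + (44 - 1*(-15)))/(321 + √(21 + 21⁶)) = (364 + (44 + 15))/(321 + √(21 + 85766121)) = (364 + 59)/(321 + √85766142) = 423/(321 + √85766142)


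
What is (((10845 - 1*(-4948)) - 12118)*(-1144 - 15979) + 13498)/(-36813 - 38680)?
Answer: 62913527/75493 ≈ 833.37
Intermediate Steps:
(((10845 - 1*(-4948)) - 12118)*(-1144 - 15979) + 13498)/(-36813 - 38680) = (((10845 + 4948) - 12118)*(-17123) + 13498)/(-75493) = ((15793 - 12118)*(-17123) + 13498)*(-1/75493) = (3675*(-17123) + 13498)*(-1/75493) = (-62927025 + 13498)*(-1/75493) = -62913527*(-1/75493) = 62913527/75493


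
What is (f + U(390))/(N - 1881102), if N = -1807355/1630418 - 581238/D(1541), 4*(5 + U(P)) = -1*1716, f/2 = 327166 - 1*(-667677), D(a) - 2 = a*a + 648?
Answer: -366854293870642296/346909713974539405 ≈ -1.0575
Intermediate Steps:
D(a) = 650 + a² (D(a) = 2 + (a*a + 648) = 2 + (a² + 648) = 2 + (648 + a²) = 650 + a²)
f = 1989686 (f = 2*(327166 - 1*(-667677)) = 2*(327166 + 667677) = 2*994843 = 1989686)
U(P) = -434 (U(P) = -5 + (-1*1716)/4 = -5 + (¼)*(-1716) = -5 - 429 = -434)
N = -249558440809/184418210398 (N = -1807355/1630418 - 581238/(650 + 1541²) = -1807355*1/1630418 - 581238/(650 + 2374681) = -1807355/1630418 - 581238/2375331 = -1807355/1630418 - 581238*1/2375331 = -1807355/1630418 - 27678/113111 = -249558440809/184418210398 ≈ -1.3532)
(f + U(390))/(N - 1881102) = (1989686 - 434)/(-249558440809/184418210398 - 1881102) = 1989252/(-346909713974539405/184418210398) = 1989252*(-184418210398/346909713974539405) = -366854293870642296/346909713974539405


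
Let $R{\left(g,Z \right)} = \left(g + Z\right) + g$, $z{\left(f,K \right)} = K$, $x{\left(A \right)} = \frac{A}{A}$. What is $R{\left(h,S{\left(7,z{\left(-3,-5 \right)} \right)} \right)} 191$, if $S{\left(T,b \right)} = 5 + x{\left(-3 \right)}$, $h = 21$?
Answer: $9168$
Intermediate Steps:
$x{\left(A \right)} = 1$
$S{\left(T,b \right)} = 6$ ($S{\left(T,b \right)} = 5 + 1 = 6$)
$R{\left(g,Z \right)} = Z + 2 g$ ($R{\left(g,Z \right)} = \left(Z + g\right) + g = Z + 2 g$)
$R{\left(h,S{\left(7,z{\left(-3,-5 \right)} \right)} \right)} 191 = \left(6 + 2 \cdot 21\right) 191 = \left(6 + 42\right) 191 = 48 \cdot 191 = 9168$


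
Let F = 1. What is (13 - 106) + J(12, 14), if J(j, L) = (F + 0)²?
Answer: -92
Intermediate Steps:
J(j, L) = 1 (J(j, L) = (1 + 0)² = 1² = 1)
(13 - 106) + J(12, 14) = (13 - 106) + 1 = -93 + 1 = -92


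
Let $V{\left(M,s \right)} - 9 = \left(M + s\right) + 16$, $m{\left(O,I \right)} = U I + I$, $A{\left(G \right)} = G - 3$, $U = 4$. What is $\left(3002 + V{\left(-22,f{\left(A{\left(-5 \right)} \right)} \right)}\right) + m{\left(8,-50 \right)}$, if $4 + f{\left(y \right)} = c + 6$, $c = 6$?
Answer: $2763$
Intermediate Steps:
$A{\left(G \right)} = -3 + G$
$m{\left(O,I \right)} = 5 I$ ($m{\left(O,I \right)} = 4 I + I = 5 I$)
$f{\left(y \right)} = 8$ ($f{\left(y \right)} = -4 + \left(6 + 6\right) = -4 + 12 = 8$)
$V{\left(M,s \right)} = 25 + M + s$ ($V{\left(M,s \right)} = 9 + \left(\left(M + s\right) + 16\right) = 9 + \left(16 + M + s\right) = 25 + M + s$)
$\left(3002 + V{\left(-22,f{\left(A{\left(-5 \right)} \right)} \right)}\right) + m{\left(8,-50 \right)} = \left(3002 + \left(25 - 22 + 8\right)\right) + 5 \left(-50\right) = \left(3002 + 11\right) - 250 = 3013 - 250 = 2763$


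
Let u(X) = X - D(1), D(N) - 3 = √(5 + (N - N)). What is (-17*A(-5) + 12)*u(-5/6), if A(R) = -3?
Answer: -483/2 - 63*√5 ≈ -382.37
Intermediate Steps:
D(N) = 3 + √5 (D(N) = 3 + √(5 + (N - N)) = 3 + √(5 + 0) = 3 + √5)
u(X) = -3 + X - √5 (u(X) = X - (3 + √5) = X + (-3 - √5) = -3 + X - √5)
(-17*A(-5) + 12)*u(-5/6) = (-17*(-3) + 12)*(-3 - 5/6 - √5) = (51 + 12)*(-3 - 5*⅙ - √5) = 63*(-3 - ⅚ - √5) = 63*(-23/6 - √5) = -483/2 - 63*√5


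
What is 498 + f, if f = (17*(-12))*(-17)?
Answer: 3966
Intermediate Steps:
f = 3468 (f = -204*(-17) = 3468)
498 + f = 498 + 3468 = 3966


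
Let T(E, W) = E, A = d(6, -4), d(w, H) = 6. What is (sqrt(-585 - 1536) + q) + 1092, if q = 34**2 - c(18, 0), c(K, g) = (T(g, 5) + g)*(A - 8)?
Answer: 2248 + I*sqrt(2121) ≈ 2248.0 + 46.054*I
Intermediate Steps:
A = 6
c(K, g) = -4*g (c(K, g) = (g + g)*(6 - 8) = (2*g)*(-2) = -4*g)
q = 1156 (q = 34**2 - (-4)*0 = 1156 - 1*0 = 1156 + 0 = 1156)
(sqrt(-585 - 1536) + q) + 1092 = (sqrt(-585 - 1536) + 1156) + 1092 = (sqrt(-2121) + 1156) + 1092 = (I*sqrt(2121) + 1156) + 1092 = (1156 + I*sqrt(2121)) + 1092 = 2248 + I*sqrt(2121)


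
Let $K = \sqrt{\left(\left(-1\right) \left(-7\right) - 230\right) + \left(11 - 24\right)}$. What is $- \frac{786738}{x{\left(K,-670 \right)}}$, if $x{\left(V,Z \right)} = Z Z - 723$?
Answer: $- \frac{786738}{448177} \approx -1.7554$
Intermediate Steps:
$K = 2 i \sqrt{59}$ ($K = \sqrt{\left(7 - 230\right) + \left(11 - 24\right)} = \sqrt{-223 - 13} = \sqrt{-236} = 2 i \sqrt{59} \approx 15.362 i$)
$x{\left(V,Z \right)} = -723 + Z^{2}$ ($x{\left(V,Z \right)} = Z^{2} - 723 = -723 + Z^{2}$)
$- \frac{786738}{x{\left(K,-670 \right)}} = - \frac{786738}{-723 + \left(-670\right)^{2}} = - \frac{786738}{-723 + 448900} = - \frac{786738}{448177}$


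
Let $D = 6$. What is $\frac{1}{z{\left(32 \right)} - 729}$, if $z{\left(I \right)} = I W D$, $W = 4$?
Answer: $\frac{1}{39} \approx 0.025641$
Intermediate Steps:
$z{\left(I \right)} = 24 I$ ($z{\left(I \right)} = I 4 \cdot 6 = 4 I 6 = 24 I$)
$\frac{1}{z{\left(32 \right)} - 729} = \frac{1}{24 \cdot 32 - 729} = \frac{1}{768 - 729} = \frac{1}{39}$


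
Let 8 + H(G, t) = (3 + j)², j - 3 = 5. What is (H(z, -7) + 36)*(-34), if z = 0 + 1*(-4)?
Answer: -5066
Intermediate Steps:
j = 8 (j = 3 + 5 = 8)
z = -4 (z = 0 - 4 = -4)
H(G, t) = 113 (H(G, t) = -8 + (3 + 8)² = -8 + 11² = -8 + 121 = 113)
(H(z, -7) + 36)*(-34) = (113 + 36)*(-34) = 149*(-34) = -5066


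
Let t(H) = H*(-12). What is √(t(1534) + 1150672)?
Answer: 2*√283066 ≈ 1064.1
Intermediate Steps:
t(H) = -12*H
√(t(1534) + 1150672) = √(-12*1534 + 1150672) = √(-18408 + 1150672) = √1132264 = 2*√283066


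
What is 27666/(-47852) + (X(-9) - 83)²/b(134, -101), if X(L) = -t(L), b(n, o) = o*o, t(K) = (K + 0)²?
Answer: 502403263/244069126 ≈ 2.0584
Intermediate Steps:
t(K) = K²
b(n, o) = o²
X(L) = -L²
27666/(-47852) + (X(-9) - 83)²/b(134, -101) = 27666/(-47852) + (-1*(-9)² - 83)²/((-101)²) = 27666*(-1/47852) + (-1*81 - 83)²/10201 = -13833/23926 + (-81 - 83)²*(1/10201) = -13833/23926 + (-164)²*(1/10201) = -13833/23926 + 26896*(1/10201) = -13833/23926 + 26896/10201 = 502403263/244069126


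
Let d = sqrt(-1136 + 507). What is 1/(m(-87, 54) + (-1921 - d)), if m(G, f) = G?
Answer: I/(sqrt(629) - 2008*I) ≈ -0.00049793 + 6.2191e-6*I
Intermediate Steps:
d = I*sqrt(629) (d = sqrt(-629) = I*sqrt(629) ≈ 25.08*I)
1/(m(-87, 54) + (-1921 - d)) = 1/(-87 + (-1921 - I*sqrt(629))) = 1/(-2008 - I*sqrt(629))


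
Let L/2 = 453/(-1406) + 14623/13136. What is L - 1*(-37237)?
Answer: 171941853713/4617304 ≈ 37239.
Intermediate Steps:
L = 7304665/4617304 (L = 2*(453/(-1406) + 14623/13136) = 2*(453*(-1/1406) + 14623*(1/13136)) = 2*(-453/1406 + 14623/13136) = 2*(7304665/9234608) = 7304665/4617304 ≈ 1.5820)
L - 1*(-37237) = 7304665/4617304 - 1*(-37237) = 7304665/4617304 + 37237 = 171941853713/4617304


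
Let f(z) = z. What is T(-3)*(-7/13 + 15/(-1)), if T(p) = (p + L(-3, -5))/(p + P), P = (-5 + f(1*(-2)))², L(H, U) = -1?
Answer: 404/299 ≈ 1.3512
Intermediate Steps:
P = 49 (P = (-5 + 1*(-2))² = (-5 - 2)² = (-7)² = 49)
T(p) = (-1 + p)/(49 + p) (T(p) = (p - 1)/(p + 49) = (-1 + p)/(49 + p))
T(-3)*(-7/13 + 15/(-1)) = ((-1 - 3)/(49 - 3))*(-7/13 + 15/(-1)) = (-4/46)*(-7*1/13 + 15*(-1)) = ((1/46)*(-4))*(-7/13 - 15) = -2/23*(-202/13) = 404/299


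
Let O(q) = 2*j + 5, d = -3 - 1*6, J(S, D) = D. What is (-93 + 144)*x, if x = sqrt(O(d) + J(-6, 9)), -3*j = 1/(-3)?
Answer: 136*sqrt(2) ≈ 192.33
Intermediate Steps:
d = -9 (d = -3 - 6 = -9)
j = 1/9 (j = -1/(3*(-3)) = -(-1)/(3*3) = -1/3*(-1/3) = 1/9 ≈ 0.11111)
O(q) = 47/9 (O(q) = 2*(1/9) + 5 = 2/9 + 5 = 47/9)
x = 8*sqrt(2)/3 (x = sqrt(47/9 + 9) = sqrt(128/9) = 8*sqrt(2)/3 ≈ 3.7712)
(-93 + 144)*x = (-93 + 144)*(8*sqrt(2)/3) = 51*(8*sqrt(2)/3) = 136*sqrt(2)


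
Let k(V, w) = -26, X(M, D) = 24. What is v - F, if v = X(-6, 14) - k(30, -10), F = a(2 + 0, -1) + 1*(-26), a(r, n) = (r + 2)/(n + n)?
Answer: 78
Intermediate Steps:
a(r, n) = (2 + r)/(2*n) (a(r, n) = (2 + r)/((2*n)) = (2 + r)*(1/(2*n)) = (2 + r)/(2*n))
F = -28 (F = (1/2)*(2 + (2 + 0))/(-1) + 1*(-26) = (1/2)*(-1)*(2 + 2) - 26 = (1/2)*(-1)*4 - 26 = -2 - 26 = -28)
v = 50 (v = 24 - 1*(-26) = 24 + 26 = 50)
v - F = 50 - 1*(-28) = 50 + 28 = 78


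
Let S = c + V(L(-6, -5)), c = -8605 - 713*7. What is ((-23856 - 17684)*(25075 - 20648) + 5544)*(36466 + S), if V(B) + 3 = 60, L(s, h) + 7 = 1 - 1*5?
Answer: -4216092709372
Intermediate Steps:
L(s, h) = -11 (L(s, h) = -7 + (1 - 1*5) = -7 + (1 - 5) = -7 - 4 = -11)
V(B) = 57 (V(B) = -3 + 60 = 57)
c = -13596 (c = -8605 - 4991 = -13596)
S = -13539 (S = -13596 + 57 = -13539)
((-23856 - 17684)*(25075 - 20648) + 5544)*(36466 + S) = ((-23856 - 17684)*(25075 - 20648) + 5544)*(36466 - 13539) = (-41540*4427 + 5544)*22927 = (-183897580 + 5544)*22927 = -183892036*22927 = -4216092709372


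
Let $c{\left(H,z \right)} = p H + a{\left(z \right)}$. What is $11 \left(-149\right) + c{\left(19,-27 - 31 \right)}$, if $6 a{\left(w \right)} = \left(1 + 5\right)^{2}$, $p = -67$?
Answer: $-2906$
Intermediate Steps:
$a{\left(w \right)} = 6$ ($a{\left(w \right)} = \frac{\left(1 + 5\right)^{2}}{6} = \frac{6^{2}}{6} = \frac{1}{6} \cdot 36 = 6$)
$c{\left(H,z \right)} = 6 - 67 H$ ($c{\left(H,z \right)} = - 67 H + 6 = 6 - 67 H$)
$11 \left(-149\right) + c{\left(19,-27 - 31 \right)} = 11 \left(-149\right) + \left(6 - 1273\right) = -1639 + \left(6 - 1273\right) = -1639 - 1267 = -2906$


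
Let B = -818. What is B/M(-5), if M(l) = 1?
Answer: -818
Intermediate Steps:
B/M(-5) = -818/1 = 1*(-818) = -818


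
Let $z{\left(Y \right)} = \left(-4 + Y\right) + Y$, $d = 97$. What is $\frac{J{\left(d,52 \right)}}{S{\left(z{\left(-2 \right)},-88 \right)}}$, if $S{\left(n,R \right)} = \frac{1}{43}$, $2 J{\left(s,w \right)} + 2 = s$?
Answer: $\frac{4085}{2} \approx 2042.5$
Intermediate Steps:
$z{\left(Y \right)} = -4 + 2 Y$
$J{\left(s,w \right)} = -1 + \frac{s}{2}$
$S{\left(n,R \right)} = \frac{1}{43}$
$\frac{J{\left(d,52 \right)}}{S{\left(z{\left(-2 \right)},-88 \right)}} = \left(-1 + \frac{1}{2} \cdot 97\right) \frac{1}{\frac{1}{43}} = \left(-1 + \frac{97}{2}\right) 43 = \frac{95}{2} \cdot 43 = \frac{4085}{2}$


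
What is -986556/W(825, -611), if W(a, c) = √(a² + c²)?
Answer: -493278*√1053946/526973 ≈ -960.98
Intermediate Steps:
-986556/W(825, -611) = -986556/√(825² + (-611)²) = -986556/√(680625 + 373321) = -986556*√1053946/1053946 = -493278*√1053946/526973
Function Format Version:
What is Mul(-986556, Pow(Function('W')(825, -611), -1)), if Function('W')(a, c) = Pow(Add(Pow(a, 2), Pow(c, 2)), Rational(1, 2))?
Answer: Mul(Rational(-493278, 526973), Pow(1053946, Rational(1, 2))) ≈ -960.98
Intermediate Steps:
Mul(-986556, Pow(Function('W')(825, -611), -1)) = Mul(-986556, Pow(Pow(Add(Pow(825, 2), Pow(-611, 2)), Rational(1, 2)), -1)) = Mul(-986556, Pow(Pow(Add(680625, 373321), Rational(1, 2)), -1)) = Mul(-986556, Pow(Pow(1053946, Rational(1, 2)), -1)) = Mul(-986556, Mul(Rational(1, 1053946), Pow(1053946, Rational(1, 2)))) = Mul(Rational(-493278, 526973), Pow(1053946, Rational(1, 2)))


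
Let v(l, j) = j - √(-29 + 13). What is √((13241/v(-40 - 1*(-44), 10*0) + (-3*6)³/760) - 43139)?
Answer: √(-1557594920 + 119500025*I)/190 ≈ 7.9623 + 207.87*I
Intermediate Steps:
v(l, j) = j - 4*I (v(l, j) = j - √(-16) = j - 4*I)
√((13241/v(-40 - 1*(-44), 10*0) + (-3*6)³/760) - 43139) = √((13241/(10*0 - 4*I) + (-3*6)³/760) - 43139) = √((13241/(0 - 4*I) + (-18)³*(1/760)) - 43139) = √((13241/((-4*I)) - 5832*1/760) - 43139) = √((13241*(I/4) - 729/95) - 43139) = √((13241*I/4 - 729/95) - 43139) = √((-729/95 + 13241*I/4) - 43139) = √(-4098934/95 + 13241*I/4)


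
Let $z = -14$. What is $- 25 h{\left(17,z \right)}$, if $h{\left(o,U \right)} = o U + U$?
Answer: $6300$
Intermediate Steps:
$h{\left(o,U \right)} = U + U o$ ($h{\left(o,U \right)} = U o + U = U + U o$)
$- 25 h{\left(17,z \right)} = - 25 \left(- 14 \left(1 + 17\right)\right) = - 25 \left(\left(-14\right) 18\right) = \left(-25\right) \left(-252\right) = 6300$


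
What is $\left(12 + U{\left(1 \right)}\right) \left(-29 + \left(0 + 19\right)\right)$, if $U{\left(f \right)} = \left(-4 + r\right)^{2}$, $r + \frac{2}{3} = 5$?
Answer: $- \frac{1090}{9} \approx -121.11$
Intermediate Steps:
$r = \frac{13}{3}$ ($r = - \frac{2}{3} + 5 = \frac{13}{3} \approx 4.3333$)
$U{\left(f \right)} = \frac{1}{9}$ ($U{\left(f \right)} = \left(-4 + \frac{13}{3}\right)^{2} = \left(\frac{1}{3}\right)^{2} = \frac{1}{9}$)
$\left(12 + U{\left(1 \right)}\right) \left(-29 + \left(0 + 19\right)\right) = \left(12 + \frac{1}{9}\right) \left(-29 + \left(0 + 19\right)\right) = \frac{109 \left(-29 + 19\right)}{9} = \frac{109}{9} \left(-10\right) = - \frac{1090}{9}$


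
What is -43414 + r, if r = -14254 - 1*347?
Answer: -58015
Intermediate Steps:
r = -14601 (r = -14254 - 347 = -14601)
-43414 + r = -43414 - 14601 = -58015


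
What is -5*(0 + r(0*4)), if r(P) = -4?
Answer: 20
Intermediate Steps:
-5*(0 + r(0*4)) = -5*(0 - 4) = -5*(-4) = 20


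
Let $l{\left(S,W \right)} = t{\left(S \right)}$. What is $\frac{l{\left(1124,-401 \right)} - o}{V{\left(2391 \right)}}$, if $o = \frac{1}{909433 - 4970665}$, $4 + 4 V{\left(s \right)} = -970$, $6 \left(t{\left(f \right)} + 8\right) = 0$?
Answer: $\frac{32489855}{988909992} \approx 0.032854$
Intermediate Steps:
$t{\left(f \right)} = -8$ ($t{\left(f \right)} = -8 + \frac{1}{6} \cdot 0 = -8 + 0 = -8$)
$l{\left(S,W \right)} = -8$
$V{\left(s \right)} = - \frac{487}{2}$ ($V{\left(s \right)} = -1 + \frac{1}{4} \left(-970\right) = -1 - \frac{485}{2} = - \frac{487}{2}$)
$o = - \frac{1}{4061232}$ ($o = \frac{1}{-4061232} = - \frac{1}{4061232} \approx -2.4623 \cdot 10^{-7}$)
$\frac{l{\left(1124,-401 \right)} - o}{V{\left(2391 \right)}} = \frac{-8 - - \frac{1}{4061232}}{- \frac{487}{2}} = \left(-8 + \frac{1}{4061232}\right) \left(- \frac{2}{487}\right) = \left(- \frac{32489855}{4061232}\right) \left(- \frac{2}{487}\right) = \frac{32489855}{988909992}$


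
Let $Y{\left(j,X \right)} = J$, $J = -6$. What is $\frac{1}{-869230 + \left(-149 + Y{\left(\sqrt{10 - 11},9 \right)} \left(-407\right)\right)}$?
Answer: $- \frac{1}{866937} \approx -1.1535 \cdot 10^{-6}$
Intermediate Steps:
$Y{\left(j,X \right)} = -6$
$\frac{1}{-869230 + \left(-149 + Y{\left(\sqrt{10 - 11},9 \right)} \left(-407\right)\right)} = \frac{1}{-869230 - -2293} = \frac{1}{-869230 + \left(-149 + 2442\right)} = \frac{1}{-869230 + 2293} = \frac{1}{-866937} = - \frac{1}{866937}$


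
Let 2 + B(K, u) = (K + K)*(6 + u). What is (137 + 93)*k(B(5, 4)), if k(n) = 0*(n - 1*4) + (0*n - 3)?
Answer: -690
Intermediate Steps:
B(K, u) = -2 + 2*K*(6 + u) (B(K, u) = -2 + (K + K)*(6 + u) = -2 + (2*K)*(6 + u) = -2 + 2*K*(6 + u))
k(n) = -3 (k(n) = 0*(n - 4) + (0 - 3) = 0*(-4 + n) - 3 = 0 - 3 = -3)
(137 + 93)*k(B(5, 4)) = (137 + 93)*(-3) = 230*(-3) = -690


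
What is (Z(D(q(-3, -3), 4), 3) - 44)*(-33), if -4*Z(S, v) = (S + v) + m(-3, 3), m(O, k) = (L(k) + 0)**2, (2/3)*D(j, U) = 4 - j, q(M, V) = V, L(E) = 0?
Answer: 12507/8 ≈ 1563.4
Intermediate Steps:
D(j, U) = 6 - 3*j/2 (D(j, U) = 3*(4 - j)/2 = 6 - 3*j/2)
m(O, k) = 0 (m(O, k) = (0 + 0)**2 = 0**2 = 0)
Z(S, v) = -S/4 - v/4 (Z(S, v) = -((S + v) + 0)/4 = -(S + v)/4 = -S/4 - v/4)
(Z(D(q(-3, -3), 4), 3) - 44)*(-33) = ((-(6 - 3/2*(-3))/4 - 1/4*3) - 44)*(-33) = ((-(6 + 9/2)/4 - 3/4) - 44)*(-33) = ((-1/4*21/2 - 3/4) - 44)*(-33) = ((-21/8 - 3/4) - 44)*(-33) = (-27/8 - 44)*(-33) = -379/8*(-33) = 12507/8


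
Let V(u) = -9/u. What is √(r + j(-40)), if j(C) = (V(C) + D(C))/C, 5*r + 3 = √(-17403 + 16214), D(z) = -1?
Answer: √(-929 + 320*I*√1189)/40 ≈ 1.7805 + 1.9367*I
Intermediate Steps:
r = -⅗ + I*√1189/5 (r = -⅗ + √(-17403 + 16214)/5 = -⅗ + √(-1189)/5 = -⅗ + (I*√1189)/5 = -⅗ + I*√1189/5 ≈ -0.6 + 6.8964*I)
j(C) = (-1 - 9/C)/C (j(C) = (-9/C - 1)/C = (-1 - 9/C)/C)
√(r + j(-40)) = √((-⅗ + I*√1189/5) + (-9 - 1*(-40))/(-40)²) = √((-⅗ + I*√1189/5) + (-9 + 40)/1600) = √((-⅗ + I*√1189/5) + (1/1600)*31) = √((-⅗ + I*√1189/5) + 31/1600) = √(-929/1600 + I*√1189/5)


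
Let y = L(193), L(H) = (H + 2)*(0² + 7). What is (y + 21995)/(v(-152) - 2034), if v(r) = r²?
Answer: 2336/2107 ≈ 1.1087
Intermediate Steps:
L(H) = 14 + 7*H (L(H) = (2 + H)*(0 + 7) = (2 + H)*7 = 14 + 7*H)
y = 1365 (y = 14 + 7*193 = 14 + 1351 = 1365)
(y + 21995)/(v(-152) - 2034) = (1365 + 21995)/((-152)² - 2034) = 23360/(23104 - 2034) = 23360/21070 = 23360*(1/21070) = 2336/2107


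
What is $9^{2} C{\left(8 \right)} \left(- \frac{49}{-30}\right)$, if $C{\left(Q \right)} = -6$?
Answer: $- \frac{3969}{5} \approx -793.8$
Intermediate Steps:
$9^{2} C{\left(8 \right)} \left(- \frac{49}{-30}\right) = 9^{2} \left(-6\right) \left(- \frac{49}{-30}\right) = 81 \left(-6\right) \left(\left(-49\right) \left(- \frac{1}{30}\right)\right) = \left(-486\right) \frac{49}{30} = - \frac{3969}{5}$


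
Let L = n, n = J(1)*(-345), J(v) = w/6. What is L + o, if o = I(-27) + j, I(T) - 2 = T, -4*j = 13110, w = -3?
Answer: -3130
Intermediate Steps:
j = -6555/2 (j = -¼*13110 = -6555/2 ≈ -3277.5)
J(v) = -½ (J(v) = -3/6 = -3*⅙ = -½)
I(T) = 2 + T
n = 345/2 (n = -½*(-345) = 345/2 ≈ 172.50)
o = -6605/2 (o = (2 - 27) - 6555/2 = -25 - 6555/2 = -6605/2 ≈ -3302.5)
L = 345/2 ≈ 172.50
L + o = 345/2 - 6605/2 = -3130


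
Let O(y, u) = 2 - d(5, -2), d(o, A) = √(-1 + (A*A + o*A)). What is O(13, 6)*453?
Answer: 906 - 453*I*√7 ≈ 906.0 - 1198.5*I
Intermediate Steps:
d(o, A) = √(-1 + A² + A*o) (d(o, A) = √(-1 + (A² + A*o)) = √(-1 + A² + A*o))
O(y, u) = 2 - I*√7 (O(y, u) = 2 - √(-1 + (-2)² - 2*5) = 2 - √(-1 + 4 - 10) = 2 - √(-7) = 2 - I*√7)
O(13, 6)*453 = (2 - I*√7)*453 = 906 - 453*I*√7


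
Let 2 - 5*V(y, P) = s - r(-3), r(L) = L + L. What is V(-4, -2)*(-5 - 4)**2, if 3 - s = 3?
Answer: -324/5 ≈ -64.800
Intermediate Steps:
s = 0 (s = 3 - 1*3 = 3 - 3 = 0)
r(L) = 2*L
V(y, P) = -4/5 (V(y, P) = 2/5 - (0 - 2*(-3))/5 = 2/5 - (0 - 1*(-6))/5 = 2/5 - (0 + 6)/5 = 2/5 - 1/5*6 = 2/5 - 6/5 = -4/5)
V(-4, -2)*(-5 - 4)**2 = -4*(-5 - 4)**2/5 = -4/5*(-9)**2 = -4/5*81 = -324/5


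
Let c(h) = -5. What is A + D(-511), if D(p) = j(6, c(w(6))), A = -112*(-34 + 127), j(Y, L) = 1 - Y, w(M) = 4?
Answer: -10421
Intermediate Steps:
A = -10416 (A = -112*93 = -10416)
D(p) = -5 (D(p) = 1 - 1*6 = 1 - 6 = -5)
A + D(-511) = -10416 - 5 = -10421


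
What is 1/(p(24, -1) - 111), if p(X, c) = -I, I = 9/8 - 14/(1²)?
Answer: -8/785 ≈ -0.010191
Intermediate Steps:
I = -103/8 (I = 9*(⅛) - 14/1 = 9/8 - 14*1 = 9/8 - 14 = -103/8 ≈ -12.875)
p(X, c) = 103/8 (p(X, c) = -1*(-103/8) = 103/8)
1/(p(24, -1) - 111) = 1/(103/8 - 111) = 1/(-785/8) = -8/785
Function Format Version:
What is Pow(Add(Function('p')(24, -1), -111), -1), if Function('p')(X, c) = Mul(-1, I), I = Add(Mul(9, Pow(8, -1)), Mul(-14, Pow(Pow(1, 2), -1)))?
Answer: Rational(-8, 785) ≈ -0.010191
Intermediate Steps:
I = Rational(-103, 8) (I = Add(Mul(9, Rational(1, 8)), Mul(-14, Pow(1, -1))) = Add(Rational(9, 8), Mul(-14, 1)) = Add(Rational(9, 8), -14) = Rational(-103, 8) ≈ -12.875)
Function('p')(X, c) = Rational(103, 8) (Function('p')(X, c) = Mul(-1, Rational(-103, 8)) = Rational(103, 8))
Pow(Add(Function('p')(24, -1), -111), -1) = Pow(Add(Rational(103, 8), -111), -1) = Pow(Rational(-785, 8), -1) = Rational(-8, 785)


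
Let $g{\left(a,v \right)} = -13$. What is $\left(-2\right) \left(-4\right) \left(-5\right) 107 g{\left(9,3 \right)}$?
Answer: $55640$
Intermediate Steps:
$\left(-2\right) \left(-4\right) \left(-5\right) 107 g{\left(9,3 \right)} = \left(-2\right) \left(-4\right) \left(-5\right) 107 \left(-13\right) = 8 \left(-5\right) 107 \left(-13\right) = \left(-40\right) 107 \left(-13\right) = \left(-4280\right) \left(-13\right) = 55640$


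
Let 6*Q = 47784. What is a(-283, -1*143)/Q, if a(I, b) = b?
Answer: -13/724 ≈ -0.017956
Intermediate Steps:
Q = 7964 (Q = (1/6)*47784 = 7964)
a(-283, -1*143)/Q = -1*143/7964 = -143*1/7964 = -13/724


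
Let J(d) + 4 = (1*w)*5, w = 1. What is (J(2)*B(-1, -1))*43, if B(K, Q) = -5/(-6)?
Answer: 215/6 ≈ 35.833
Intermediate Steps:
B(K, Q) = ⅚ (B(K, Q) = -5*(-⅙) = ⅚)
J(d) = 1 (J(d) = -4 + (1*1)*5 = -4 + 1*5 = -4 + 5 = 1)
(J(2)*B(-1, -1))*43 = (1*(⅚))*43 = (⅚)*43 = 215/6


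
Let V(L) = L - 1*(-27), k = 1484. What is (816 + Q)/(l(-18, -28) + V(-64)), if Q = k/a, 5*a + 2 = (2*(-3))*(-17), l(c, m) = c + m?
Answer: -4451/415 ≈ -10.725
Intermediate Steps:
a = 20 (a = -⅖ + ((2*(-3))*(-17))/5 = -⅖ + (-6*(-17))/5 = -⅖ + (⅕)*102 = -⅖ + 102/5 = 20)
V(L) = 27 + L (V(L) = L + 27 = 27 + L)
Q = 371/5 (Q = 1484/20 = 1484*(1/20) = 371/5 ≈ 74.200)
(816 + Q)/(l(-18, -28) + V(-64)) = (816 + 371/5)/((-18 - 28) + (27 - 64)) = 4451/(5*(-46 - 37)) = (4451/5)/(-83) = (4451/5)*(-1/83) = -4451/415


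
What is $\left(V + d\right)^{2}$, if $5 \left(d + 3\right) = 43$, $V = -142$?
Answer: $\frac{465124}{25} \approx 18605.0$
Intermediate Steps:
$d = \frac{28}{5}$ ($d = -3 + \frac{1}{5} \cdot 43 = -3 + \frac{43}{5} = \frac{28}{5} \approx 5.6$)
$\left(V + d\right)^{2} = \left(-142 + \frac{28}{5}\right)^{2} = \left(- \frac{682}{5}\right)^{2} = \frac{465124}{25}$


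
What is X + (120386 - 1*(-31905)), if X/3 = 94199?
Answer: 434888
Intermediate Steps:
X = 282597 (X = 3*94199 = 282597)
X + (120386 - 1*(-31905)) = 282597 + (120386 - 1*(-31905)) = 282597 + (120386 + 31905) = 282597 + 152291 = 434888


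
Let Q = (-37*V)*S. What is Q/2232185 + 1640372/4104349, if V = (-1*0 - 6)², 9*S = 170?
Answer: 41862921788/107784309089 ≈ 0.38840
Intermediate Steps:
S = 170/9 (S = (⅑)*170 = 170/9 ≈ 18.889)
V = 36 (V = (0 - 6)² = (-6)² = 36)
Q = -25160 (Q = -37*36*(170/9) = -1332*170/9 = -25160)
Q/2232185 + 1640372/4104349 = -25160/2232185 + 1640372/4104349 = -25160*1/2232185 + 1640372*(1/4104349) = -296/26261 + 1640372/4104349 = 41862921788/107784309089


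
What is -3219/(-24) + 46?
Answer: 1441/8 ≈ 180.13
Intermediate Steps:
-3219/(-24) + 46 = -3219*(-1)/24 + 46 = -87*(-37/24) + 46 = 1073/8 + 46 = 1441/8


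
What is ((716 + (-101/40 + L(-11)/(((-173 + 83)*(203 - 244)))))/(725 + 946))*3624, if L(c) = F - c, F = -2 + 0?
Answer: 176685553/114185 ≈ 1547.4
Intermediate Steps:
F = -2
L(c) = -2 - c
((716 + (-101/40 + L(-11)/(((-173 + 83)*(203 - 244)))))/(725 + 946))*3624 = ((716 + (-101/40 + (-2 - 1*(-11))/(((-173 + 83)*(203 - 244)))))/(725 + 946))*3624 = ((716 + (-101*1/40 + (-2 + 11)/((-90*(-41)))))/1671)*3624 = ((716 + (-101/40 + 9/3690))*(1/1671))*3624 = ((716 + (-101/40 + 9*(1/3690)))*(1/1671))*3624 = ((716 + (-101/40 + 1/410))*(1/1671))*3624 = ((716 - 4137/1640)*(1/1671))*3624 = ((1170103/1640)*(1/1671))*3624 = (1170103/2740440)*3624 = 176685553/114185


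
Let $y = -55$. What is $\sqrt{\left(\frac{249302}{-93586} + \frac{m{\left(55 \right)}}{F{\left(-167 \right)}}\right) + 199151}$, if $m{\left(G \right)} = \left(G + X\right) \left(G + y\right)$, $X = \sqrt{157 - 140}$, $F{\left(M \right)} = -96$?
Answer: $\frac{2 \sqrt{109013044867239}}{46793} \approx 446.26$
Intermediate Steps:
$X = \sqrt{17} \approx 4.1231$
$m{\left(G \right)} = \left(-55 + G\right) \left(G + \sqrt{17}\right)$ ($m{\left(G \right)} = \left(G + \sqrt{17}\right) \left(G - 55\right) = \left(G + \sqrt{17}\right) \left(-55 + G\right) = \left(-55 + G\right) \left(G + \sqrt{17}\right)$)
$\sqrt{\left(\frac{249302}{-93586} + \frac{m{\left(55 \right)}}{F{\left(-167 \right)}}\right) + 199151} = \sqrt{\left(\frac{249302}{-93586} + \frac{55^{2} - 3025 - 55 \sqrt{17} + 55 \sqrt{17}}{-96}\right) + 199151} = \sqrt{\left(249302 \left(- \frac{1}{93586}\right) + \left(3025 - 3025 - 55 \sqrt{17} + 55 \sqrt{17}\right) \left(- \frac{1}{96}\right)\right) + 199151} = \sqrt{\left(- \frac{124651}{46793} + 0 \left(- \frac{1}{96}\right)\right) + 199151} = \sqrt{\left(- \frac{124651}{46793} + 0\right) + 199151} = \sqrt{- \frac{124651}{46793} + 199151} = \sqrt{\frac{9318748092}{46793}} = \frac{2 \sqrt{109013044867239}}{46793}$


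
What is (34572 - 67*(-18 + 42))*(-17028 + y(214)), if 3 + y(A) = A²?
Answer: 948209460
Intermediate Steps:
y(A) = -3 + A²
(34572 - 67*(-18 + 42))*(-17028 + y(214)) = (34572 - 67*(-18 + 42))*(-17028 + (-3 + 214²)) = (34572 - 67*24)*(-17028 + (-3 + 45796)) = (34572 - 1608)*(-17028 + 45793) = 32964*28765 = 948209460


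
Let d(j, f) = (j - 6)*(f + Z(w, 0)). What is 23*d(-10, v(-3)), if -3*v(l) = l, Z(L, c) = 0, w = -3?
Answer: -368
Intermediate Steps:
v(l) = -l/3
d(j, f) = f*(-6 + j) (d(j, f) = (j - 6)*(f + 0) = (-6 + j)*f = f*(-6 + j))
23*d(-10, v(-3)) = 23*((-1/3*(-3))*(-6 - 10)) = 23*(1*(-16)) = 23*(-16) = -368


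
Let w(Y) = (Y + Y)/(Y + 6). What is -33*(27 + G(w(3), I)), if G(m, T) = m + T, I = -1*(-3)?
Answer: -1012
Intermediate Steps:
w(Y) = 2*Y/(6 + Y) (w(Y) = (2*Y)/(6 + Y) = 2*Y/(6 + Y))
I = 3
G(m, T) = T + m
-33*(27 + G(w(3), I)) = -33*(27 + (3 + 2*3/(6 + 3))) = -33*(27 + (3 + 2*3/9)) = -33*(27 + (3 + 2*3*(⅑))) = -33*(27 + (3 + ⅔)) = -33*(27 + 11/3) = -33*92/3 = -1012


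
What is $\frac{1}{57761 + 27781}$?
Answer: $\frac{1}{85542} \approx 1.169 \cdot 10^{-5}$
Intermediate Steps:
$\frac{1}{57761 + 27781} = \frac{1}{85542}$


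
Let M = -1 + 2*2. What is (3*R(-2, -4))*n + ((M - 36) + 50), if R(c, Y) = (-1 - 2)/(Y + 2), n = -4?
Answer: -1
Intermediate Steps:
M = 3 (M = -1 + 4 = 3)
R(c, Y) = -3/(2 + Y)
(3*R(-2, -4))*n + ((M - 36) + 50) = (3*(-3/(2 - 4)))*(-4) + ((3 - 36) + 50) = (3*(-3/(-2)))*(-4) + (-33 + 50) = (3*(-3*(-½)))*(-4) + 17 = (3*(3/2))*(-4) + 17 = (9/2)*(-4) + 17 = -18 + 17 = -1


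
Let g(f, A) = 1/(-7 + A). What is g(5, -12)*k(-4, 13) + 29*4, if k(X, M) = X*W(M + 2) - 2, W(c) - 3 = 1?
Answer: 2222/19 ≈ 116.95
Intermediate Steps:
W(c) = 4 (W(c) = 3 + 1 = 4)
k(X, M) = -2 + 4*X (k(X, M) = X*4 - 2 = 4*X - 2 = -2 + 4*X)
g(5, -12)*k(-4, 13) + 29*4 = (-2 + 4*(-4))/(-7 - 12) + 29*4 = (-2 - 16)/(-19) + 116 = -1/19*(-18) + 116 = 18/19 + 116 = 2222/19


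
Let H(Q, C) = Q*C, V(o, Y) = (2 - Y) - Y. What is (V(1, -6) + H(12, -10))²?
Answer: 11236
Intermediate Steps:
V(o, Y) = 2 - 2*Y
H(Q, C) = C*Q
(V(1, -6) + H(12, -10))² = ((2 - 2*(-6)) - 10*12)² = ((2 + 12) - 120)² = (14 - 120)² = (-106)² = 11236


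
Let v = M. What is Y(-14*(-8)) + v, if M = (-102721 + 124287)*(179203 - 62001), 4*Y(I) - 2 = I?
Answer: 5055156721/2 ≈ 2.5276e+9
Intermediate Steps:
Y(I) = 1/2 + I/4
M = 2527578332 (M = 21566*117202 = 2527578332)
v = 2527578332
Y(-14*(-8)) + v = (1/2 + (-14*(-8))/4) + 2527578332 = (1/2 + (1/4)*112) + 2527578332 = (1/2 + 28) + 2527578332 = 57/2 + 2527578332 = 5055156721/2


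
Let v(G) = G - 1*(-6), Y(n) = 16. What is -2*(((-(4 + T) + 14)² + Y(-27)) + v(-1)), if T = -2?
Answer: -330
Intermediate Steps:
v(G) = 6 + G (v(G) = G + 6 = 6 + G)
-2*(((-(4 + T) + 14)² + Y(-27)) + v(-1)) = -2*(((-(4 - 2) + 14)² + 16) + (6 - 1)) = -2*(((-1*2 + 14)² + 16) + 5) = -2*(((-2 + 14)² + 16) + 5) = -2*((12² + 16) + 5) = -2*((144 + 16) + 5) = -2*(160 + 5) = -2*165 = -330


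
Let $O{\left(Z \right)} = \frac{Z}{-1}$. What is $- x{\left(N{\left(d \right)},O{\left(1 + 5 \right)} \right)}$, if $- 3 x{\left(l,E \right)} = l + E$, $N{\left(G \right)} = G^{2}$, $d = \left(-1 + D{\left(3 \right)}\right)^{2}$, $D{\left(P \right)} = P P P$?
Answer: $\frac{456970}{3} \approx 1.5232 \cdot 10^{5}$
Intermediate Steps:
$D{\left(P \right)} = P^{3}$ ($D{\left(P \right)} = P^{2} P = P^{3}$)
$d = 676$ ($d = \left(-1 + 3^{3}\right)^{2} = \left(-1 + 27\right)^{2} = 26^{2} = 676$)
$O{\left(Z \right)} = - Z$ ($O{\left(Z \right)} = Z \left(-1\right) = - Z$)
$x{\left(l,E \right)} = - \frac{E}{3} - \frac{l}{3}$ ($x{\left(l,E \right)} = - \frac{l + E}{3} = - \frac{E + l}{3} = - \frac{E}{3} - \frac{l}{3}$)
$- x{\left(N{\left(d \right)},O{\left(1 + 5 \right)} \right)} = - (- \frac{\left(-1\right) \left(1 + 5\right)}{3} - \frac{676^{2}}{3}) = - (- \frac{\left(-1\right) 6}{3} - \frac{456976}{3}) = - (\left(- \frac{1}{3}\right) \left(-6\right) - \frac{456976}{3}) = - (2 - \frac{456976}{3}) = \left(-1\right) \left(- \frac{456970}{3}\right) = \frac{456970}{3}$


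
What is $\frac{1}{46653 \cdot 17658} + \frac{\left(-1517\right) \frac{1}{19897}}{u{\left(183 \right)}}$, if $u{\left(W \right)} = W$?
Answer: $- \frac{416566315769}{999858455211258} \approx -0.00041663$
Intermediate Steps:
$\frac{1}{46653 \cdot 17658} + \frac{\left(-1517\right) \frac{1}{19897}}{u{\left(183 \right)}} = \frac{1}{46653 \cdot 17658} + \frac{\left(-1517\right) \frac{1}{19897}}{183} = \frac{1}{46653} \cdot \frac{1}{17658} + \left(-1517\right) \frac{1}{19897} \cdot \frac{1}{183} = \frac{1}{823798674} - \frac{1517}{3641151} = - \frac{416566315769}{999858455211258}$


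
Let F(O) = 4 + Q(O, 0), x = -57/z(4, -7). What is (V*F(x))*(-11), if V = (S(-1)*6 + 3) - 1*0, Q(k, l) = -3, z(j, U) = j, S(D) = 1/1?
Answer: -99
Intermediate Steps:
S(D) = 1
x = -57/4 ≈ -14.250
F(O) = 1 (F(O) = 4 - 3 = 1)
V = 9 (V = (1*6 + 3) - 1*0 = (6 + 3) + 0 = 9 + 0 = 9)
(V*F(x))*(-11) = (9*1)*(-11) = 9*(-11) = -99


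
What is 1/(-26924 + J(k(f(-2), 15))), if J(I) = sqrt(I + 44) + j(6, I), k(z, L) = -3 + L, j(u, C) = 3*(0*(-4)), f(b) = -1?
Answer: -6731/181225430 - sqrt(14)/362450860 ≈ -3.7152e-5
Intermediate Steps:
j(u, C) = 0 (j(u, C) = 3*0 = 0)
J(I) = sqrt(44 + I) (J(I) = sqrt(I + 44) + 0 = sqrt(44 + I) + 0 = sqrt(44 + I))
1/(-26924 + J(k(f(-2), 15))) = 1/(-26924 + sqrt(44 + (-3 + 15))) = 1/(-26924 + sqrt(44 + 12)) = 1/(-26924 + sqrt(56)) = 1/(-26924 + 2*sqrt(14))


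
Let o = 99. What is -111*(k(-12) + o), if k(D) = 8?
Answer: -11877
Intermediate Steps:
-111*(k(-12) + o) = -111*(8 + 99) = -111*107 = -11877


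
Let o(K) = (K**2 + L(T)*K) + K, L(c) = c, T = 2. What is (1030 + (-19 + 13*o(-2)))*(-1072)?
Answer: -1055920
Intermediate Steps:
o(K) = K**2 + 3*K (o(K) = (K**2 + 2*K) + K = K**2 + 3*K)
(1030 + (-19 + 13*o(-2)))*(-1072) = (1030 + (-19 + 13*(-2*(3 - 2))))*(-1072) = (1030 + (-19 + 13*(-2*1)))*(-1072) = (1030 + (-19 + 13*(-2)))*(-1072) = (1030 + (-19 - 26))*(-1072) = (1030 - 45)*(-1072) = 985*(-1072) = -1055920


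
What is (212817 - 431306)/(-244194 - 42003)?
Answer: 218489/286197 ≈ 0.76342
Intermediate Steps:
(212817 - 431306)/(-244194 - 42003) = -218489/(-286197) = -218489*(-1/286197) = 218489/286197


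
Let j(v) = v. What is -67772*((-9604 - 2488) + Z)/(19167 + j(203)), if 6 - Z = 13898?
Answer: 880493824/9685 ≈ 90913.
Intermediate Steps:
Z = -13892 (Z = 6 - 1*13898 = 6 - 13898 = -13892)
-67772*((-9604 - 2488) + Z)/(19167 + j(203)) = -67772*((-9604 - 2488) - 13892)/(19167 + 203) = -67772/(19370/(-12092 - 13892)) = -67772/(19370/(-25984)) = -67772/(19370*(-1/25984)) = -67772/(-9685/12992) = -67772*(-12992/9685) = 880493824/9685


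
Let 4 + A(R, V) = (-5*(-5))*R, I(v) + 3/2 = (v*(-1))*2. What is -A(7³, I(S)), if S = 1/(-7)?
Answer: -8571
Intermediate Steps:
S = -⅐ ≈ -0.14286
I(v) = -3/2 - 2*v (I(v) = -3/2 + (v*(-1))*2 = -3/2 - v*2 = -3/2 - 2*v)
A(R, V) = -4 + 25*R (A(R, V) = -4 + (-5*(-5))*R = -4 + 25*R)
-A(7³, I(S)) = -(-4 + 25*7³) = -(-4 + 25*343) = -(-4 + 8575) = -1*8571 = -8571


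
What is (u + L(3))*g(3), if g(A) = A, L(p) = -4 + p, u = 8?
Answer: 21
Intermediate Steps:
(u + L(3))*g(3) = (8 + (-4 + 3))*3 = (8 - 1)*3 = 7*3 = 21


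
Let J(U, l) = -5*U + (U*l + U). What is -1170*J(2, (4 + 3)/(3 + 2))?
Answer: 6084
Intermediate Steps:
J(U, l) = -4*U + U*l (J(U, l) = -5*U + (U + U*l) = -4*U + U*l)
-1170*J(2, (4 + 3)/(3 + 2)) = -2340*(-4 + (4 + 3)/(3 + 2)) = -2340*(-4 + 7/5) = -2340*(-13)/5 = -1170*(-26/5) = 6084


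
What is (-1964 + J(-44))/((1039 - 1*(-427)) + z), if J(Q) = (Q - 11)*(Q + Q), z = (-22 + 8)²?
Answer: 1438/831 ≈ 1.7304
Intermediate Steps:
z = 196 (z = (-14)² = 196)
J(Q) = 2*Q*(-11 + Q) (J(Q) = (-11 + Q)*(2*Q) = 2*Q*(-11 + Q))
(-1964 + J(-44))/((1039 - 1*(-427)) + z) = (-1964 + 2*(-44)*(-11 - 44))/((1039 - 1*(-427)) + 196) = (-1964 + 2*(-44)*(-55))/((1039 + 427) + 196) = (-1964 + 4840)/(1466 + 196) = 2876/1662 = 2876*(1/1662) = 1438/831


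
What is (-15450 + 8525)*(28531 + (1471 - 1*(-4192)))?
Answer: -236793450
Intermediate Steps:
(-15450 + 8525)*(28531 + (1471 - 1*(-4192))) = -6925*(28531 + (1471 + 4192)) = -6925*(28531 + 5663) = -6925*34194 = -236793450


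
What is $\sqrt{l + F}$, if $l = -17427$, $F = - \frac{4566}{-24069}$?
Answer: $\frac{i \sqrt{1121738143877}}{8023} \approx 132.01 i$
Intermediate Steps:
$F = \frac{1522}{8023}$ ($F = \left(-4566\right) \left(- \frac{1}{24069}\right) = \frac{1522}{8023} \approx 0.1897$)
$\sqrt{l + F} = \sqrt{-17427 + \frac{1522}{8023}} = \sqrt{- \frac{139815299}{8023}} = \frac{i \sqrt{1121738143877}}{8023}$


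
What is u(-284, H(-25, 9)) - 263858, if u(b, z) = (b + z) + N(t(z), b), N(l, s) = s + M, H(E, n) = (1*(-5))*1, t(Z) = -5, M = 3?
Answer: -264428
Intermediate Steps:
H(E, n) = -5 (H(E, n) = -5*1 = -5)
N(l, s) = 3 + s (N(l, s) = s + 3 = 3 + s)
u(b, z) = 3 + z + 2*b (u(b, z) = (b + z) + (3 + b) = 3 + z + 2*b)
u(-284, H(-25, 9)) - 263858 = (3 - 5 + 2*(-284)) - 263858 = (3 - 5 - 568) - 263858 = -570 - 263858 = -264428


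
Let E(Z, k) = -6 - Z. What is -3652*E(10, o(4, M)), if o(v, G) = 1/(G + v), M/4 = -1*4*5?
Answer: 58432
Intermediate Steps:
M = -80 (M = 4*(-1*4*5) = 4*(-4*5) = 4*(-20) = -80)
-3652*E(10, o(4, M)) = -3652*(-6 - 1*10) = -3652*(-6 - 10) = -3652*(-16) = 58432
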